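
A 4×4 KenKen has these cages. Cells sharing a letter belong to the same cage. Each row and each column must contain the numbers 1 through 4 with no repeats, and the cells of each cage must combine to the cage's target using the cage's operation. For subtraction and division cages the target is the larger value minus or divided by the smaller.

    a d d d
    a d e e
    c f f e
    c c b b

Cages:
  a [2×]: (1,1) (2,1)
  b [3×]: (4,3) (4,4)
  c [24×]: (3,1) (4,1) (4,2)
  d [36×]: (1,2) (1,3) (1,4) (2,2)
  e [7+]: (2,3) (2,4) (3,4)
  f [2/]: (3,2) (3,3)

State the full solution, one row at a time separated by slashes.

2 1 3 4 / 1 3 4 2 / 3 4 2 1 / 4 2 1 3

The 4 cells of cage d must have product 36; hence (2,2) = 3.
Row 1 needs a 2, and only (1,1) is open for it.
Column 1 now contains 2, so (2,1) = 1.
Cage c needs product 24; hence (4,2) = 2.
Cage f needs two cells with quotient 2; hence (3,3) = 2.
The 3 cells of cage e must have sum 7; hence (3,4) = 1.
Column 4 already has 1, leaving (4,4) = 3.
Cage d has product 36; hence (1,2) = 1.
Cage d has product 36, so (1,3) = 3.
3 is placed in column 4, which forces (1,4) = 4.
Column 3 already has 2; hence (2,3) = 4.
The 3 cells of cage e must have sum 7, leaving (2,4) = 2.
Cage c has product 24, so (3,1) = 3.
1 is placed in row 3, which forces (3,2) = 4.
Row 4 now contains 3, so (4,1) = 4.
Row 4 now contains 3, so (4,3) = 1.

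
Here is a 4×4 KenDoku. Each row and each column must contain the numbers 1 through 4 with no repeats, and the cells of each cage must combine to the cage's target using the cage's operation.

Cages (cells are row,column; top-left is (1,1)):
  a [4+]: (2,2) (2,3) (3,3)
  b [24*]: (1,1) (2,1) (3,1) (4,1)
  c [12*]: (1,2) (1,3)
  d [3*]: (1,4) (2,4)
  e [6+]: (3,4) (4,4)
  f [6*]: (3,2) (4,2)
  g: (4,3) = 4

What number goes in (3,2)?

2

The 3 cells of cage a must have sum 4, leaving (2,2) = 1.
Cage a has sum 4; hence (2,3) = 2.
1 is placed in row 2, leaving (2,4) = 3.
Cage a has sum 4, which forces (3,3) = 1.
Cage g is given, which forces (4,3) = 4.
Row 4 now contains 4, which forces (4,4) = 2.
The two cells of cage c must have product 12, which forces (1,2) = 4.
4 is placed in column 3, leaving (1,3) = 3.
3 is placed in column 4, which forces (1,4) = 1.
Row 2 now contains 3, so (2,1) = 4.
The two cells of cage f must have product 6, which forces (3,2) = 2.
2 is placed in column 4, so (3,4) = 4.
2 is placed in row 4; hence (4,2) = 3.
Row 1 now contains 1; hence (1,1) = 2.
2 is placed in row 3, so (3,1) = 3.
Row 4 already has 3; hence (4,1) = 1.
Filled in: 2 4 3 1 / 4 1 2 3 / 3 2 1 4 / 1 3 4 2.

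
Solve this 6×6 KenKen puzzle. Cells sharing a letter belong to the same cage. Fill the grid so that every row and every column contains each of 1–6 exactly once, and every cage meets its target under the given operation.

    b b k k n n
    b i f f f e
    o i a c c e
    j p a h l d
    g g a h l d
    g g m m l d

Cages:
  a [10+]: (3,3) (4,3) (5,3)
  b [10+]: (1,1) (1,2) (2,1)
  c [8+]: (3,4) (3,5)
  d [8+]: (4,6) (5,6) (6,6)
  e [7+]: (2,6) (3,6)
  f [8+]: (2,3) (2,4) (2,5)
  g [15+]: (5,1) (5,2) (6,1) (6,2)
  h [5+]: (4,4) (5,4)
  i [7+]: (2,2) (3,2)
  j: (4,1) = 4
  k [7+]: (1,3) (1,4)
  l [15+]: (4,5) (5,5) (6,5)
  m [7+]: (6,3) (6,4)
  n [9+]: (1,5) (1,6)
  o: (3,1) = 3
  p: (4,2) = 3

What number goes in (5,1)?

O is a freebie; hence (3,1) = 3.
Cage j is given; hence (4,1) = 4.
Cage p is given; hence (4,2) = 3.
In column 5, 1 can only go at (2,5), so (2,5) = 1.
Column 5 needs a 2, and only (3,5) is open for it.
2 is placed in row 3, so (3,4) = 6.
In column 5, 3 can only go at (1,5), so (1,5) = 3.
Cage n needs two cells with sum 9, leaving (1,6) = 6.
Row 1 already has 6, so (1,1) = 1.
The 3 cells of cage b must have sum 10, so (1,2) = 4.
The 3 cells of cage b must have sum 10, so (2,1) = 5.
Row 2 needs a 6, and only (2,2) is open for it.
Cage i needs two cells with sum 7; hence (3,2) = 1.
The only place for 2 in row 2 is (2,6).
Cage e's pair has sum 7; hence (3,6) = 5.
The 3 cells of cage d must have sum 8, leaving (4,6) = 1.
Row 3 now contains 5, leaving (3,3) = 4.
Cage a needs sum 10; hence (4,3) = 5.
1 is placed in row 4; hence (4,4) = 2.
5 is placed in row 4, so (4,5) = 6.
The 3 cells of cage a must have sum 10, leaving (5,3) = 1.
Cage h's pair has sum 5; hence (5,4) = 3.
Row 5 already has 3, leaving (5,6) = 4.
4 is placed in column 6, which forces (6,6) = 3.
Column 3 now contains 5; hence (1,3) = 2.
Column 4 now contains 2, which forces (1,4) = 5.
Column 3 now contains 4, leaving (2,3) = 3.
Column 4 already has 3; hence (2,4) = 4.
4 is placed in row 5; hence (5,5) = 5.
Column 3 already has 2, leaving (6,3) = 6.
5 is placed in column 4, so (6,4) = 1.
Cage l needs sum 15, which forces (6,5) = 4.
The 4 cells of cage g must have sum 15, leaving (5,1) = 6.
Row 5 now contains 5, which forces (5,2) = 2.
Row 6 now contains 6; hence (6,1) = 2.
Cage g has sum 15; hence (6,2) = 5.
The full grid is 1 4 2 5 3 6 / 5 6 3 4 1 2 / 3 1 4 6 2 5 / 4 3 5 2 6 1 / 6 2 1 3 5 4 / 2 5 6 1 4 3.

6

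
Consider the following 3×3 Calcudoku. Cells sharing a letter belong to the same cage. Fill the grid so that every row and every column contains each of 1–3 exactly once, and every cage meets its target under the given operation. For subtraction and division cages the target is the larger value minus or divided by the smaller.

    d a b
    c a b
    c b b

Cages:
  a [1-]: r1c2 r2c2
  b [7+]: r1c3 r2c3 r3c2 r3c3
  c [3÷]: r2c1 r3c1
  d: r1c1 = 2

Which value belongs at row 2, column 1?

1

D is a freebie; hence r1c1 = 2.
Cage b has sum 7, leaving r3c2 = 1.
Column 2 now contains 1; hence r1c2 = 3.
3 is placed in row 1; hence r1c3 = 1.
The two cells of cage c must have quotient 3, which forces r2c1 = 1.
The two cells of cage a must have difference 1, which forces r2c2 = 2.
Row 2 already has 2, leaving r2c3 = 3.
1 is placed in row 3, so r3c1 = 3.
3 is placed in column 3, leaving r3c3 = 2.
Completed grid: 2 3 1 / 1 2 3 / 3 1 2.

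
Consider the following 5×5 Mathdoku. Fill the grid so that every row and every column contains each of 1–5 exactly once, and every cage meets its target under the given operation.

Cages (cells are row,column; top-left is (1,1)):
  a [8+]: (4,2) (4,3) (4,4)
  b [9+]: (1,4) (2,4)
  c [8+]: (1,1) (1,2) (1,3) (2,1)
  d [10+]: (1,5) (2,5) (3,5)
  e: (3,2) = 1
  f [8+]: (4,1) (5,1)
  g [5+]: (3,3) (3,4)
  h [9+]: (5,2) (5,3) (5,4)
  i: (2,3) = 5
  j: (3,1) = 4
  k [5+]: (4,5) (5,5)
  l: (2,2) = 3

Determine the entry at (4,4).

1

Cage l is a single given cell, leaving (2,2) = 3.
Cage i is given, which forces (2,3) = 5.
5 is placed in row 2, which forces (2,4) = 4.
Cage j is given, so (3,1) = 4.
Cage e is given; hence (3,2) = 1.
Column 4 already has 4, so (1,4) = 5.
Cage d needs sum 10, which forces (3,5) = 5.
The only place for 4 in column 3 is (5,3).
Cage h needs sum 9, which forces (5,2) = 2.
Cage h has sum 9, so (5,4) = 3.
Row 5 now contains 3, which forces (5,5) = 1.
The 4 cells of cage c must have sum 8; hence (1,1) = 2.
Column 2 already has 2, so (1,2) = 4.
Cage c needs sum 8, which forces (1,3) = 1.
Cage d has sum 10, so (1,5) = 3.
Cage c needs sum 8; hence (2,1) = 1.
1 is placed in column 5, which forces (2,5) = 2.
Cage g needs two cells with sum 5, leaving (3,3) = 3.
Column 4 already has 3; hence (3,4) = 2.
Cage f's pair has sum 8; hence (4,1) = 3.
4 is placed in column 2, leaving (4,2) = 5.
3 is placed in column 3, which forces (4,3) = 2.
Column 4 now contains 2; hence (4,4) = 1.
The two cells of cage k must have sum 5, so (4,5) = 4.
Row 5 now contains 3, which forces (5,1) = 5.
Completed grid: 2 4 1 5 3 / 1 3 5 4 2 / 4 1 3 2 5 / 3 5 2 1 4 / 5 2 4 3 1.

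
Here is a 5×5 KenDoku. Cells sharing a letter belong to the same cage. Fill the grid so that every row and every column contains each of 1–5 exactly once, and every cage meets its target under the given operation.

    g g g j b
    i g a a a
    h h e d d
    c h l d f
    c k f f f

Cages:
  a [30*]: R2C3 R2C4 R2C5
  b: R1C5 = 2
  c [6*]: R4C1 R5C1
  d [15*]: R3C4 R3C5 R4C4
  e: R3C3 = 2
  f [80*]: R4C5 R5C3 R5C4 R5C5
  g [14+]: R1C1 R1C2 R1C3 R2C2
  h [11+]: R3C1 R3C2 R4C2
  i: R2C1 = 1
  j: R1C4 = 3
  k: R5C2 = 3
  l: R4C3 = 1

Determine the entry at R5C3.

5

Cage j is a single given cell, so R1C4 = 3.
Cage b is given, so R1C5 = 2.
Cage i is given; hence R2C1 = 1.
E is a freebie; hence R3C3 = 2.
Cage l is given; hence R4C3 = 1.
Row 4 now contains 1; hence R4C4 = 5.
Column 5 already has 2, so R4C5 = 4.
Cage k is a single given cell, which forces R5C2 = 3.
Cage g has sum 14, leaving R1C2 = 1.
Cage g needs sum 14, so R2C2 = 4.
Column 4 already has 5, which forces R2C4 = 2.
4 is placed in column 2, which forces R3C2 = 5.
Column 4 already has 5, so R3C4 = 1.
The 3 cells of cage d must have product 15, leaving R3C5 = 3.
The two cells of cage c must have product 6, leaving R4C1 = 3.
Column 2 already has 3, which forces R4C2 = 2.
3 is placed in row 5, so R5C1 = 2.
1 is placed in column 4, which forces R5C4 = 4.
The 3 cells of cage a must have product 30, which forces R2C3 = 3.
3 is placed in column 5, so R2C5 = 5.
Row 3 already has 5, which forces R3C1 = 4.
Row 5 now contains 4; hence R5C3 = 5.
Cage f needs product 80, which forces R5C5 = 1.
4 is placed in column 1; hence R1C1 = 5.
Column 3 already has 5, which forces R1C3 = 4.
Completed grid: 5 1 4 3 2 / 1 4 3 2 5 / 4 5 2 1 3 / 3 2 1 5 4 / 2 3 5 4 1.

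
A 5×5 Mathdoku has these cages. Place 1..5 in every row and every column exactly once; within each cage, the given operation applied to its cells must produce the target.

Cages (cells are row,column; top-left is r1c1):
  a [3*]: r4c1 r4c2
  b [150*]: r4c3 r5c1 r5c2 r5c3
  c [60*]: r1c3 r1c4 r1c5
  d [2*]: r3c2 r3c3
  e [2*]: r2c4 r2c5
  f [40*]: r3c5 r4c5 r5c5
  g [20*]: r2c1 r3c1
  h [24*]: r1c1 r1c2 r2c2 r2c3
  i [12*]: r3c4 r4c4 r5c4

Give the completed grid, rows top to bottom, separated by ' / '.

2 1 4 5 3 / 5 4 3 2 1 / 4 2 1 3 5 / 1 3 5 4 2 / 3 5 2 1 4

Cage b has product 150, leaving r4c3 = 5.
The only place for 5 in row 2 is r2c1.
5 is placed in column 1; hence r3c1 = 4.
The 4 cells of cage b must have product 150, which forces r5c2 = 5.
The 3 cells of cage f must have product 40, which forces r3c5 = 5.
Cage c needs product 60, which forces r1c4 = 5.
Row 3 needs a 3, and only r3c4 is open for it.
In row 4, 2 can only go at r4c5, so r4c5 = 2.
The two cells of cage e must have product 2; hence r2c4 = 2.
2 is placed in column 5, so r2c5 = 1.
2 is placed in column 5, leaving r5c5 = 4.
Cage c needs product 60, which forces r1c3 = 4.
Column 5 already has 4, so r1c5 = 3.
Column 3 now contains 4, which forces r2c3 = 3.
Cage i needs product 12, which forces r4c4 = 4.
Column 3 now contains 3, leaving r5c3 = 2.
4 is placed in row 5, leaving r5c4 = 1.
Row 2 already has 3, so r2c2 = 4.
Cage d needs two cells with product 2; hence r3c2 = 2.
Column 3 now contains 2; hence r3c3 = 1.
Row 5 now contains 2; hence r5c1 = 3.
Cage h has product 24, so r1c1 = 2.
2 is placed in column 2, leaving r1c2 = 1.
3 is placed in column 1, which forces r4c1 = 1.
Cage a's pair has product 3, so r4c2 = 3.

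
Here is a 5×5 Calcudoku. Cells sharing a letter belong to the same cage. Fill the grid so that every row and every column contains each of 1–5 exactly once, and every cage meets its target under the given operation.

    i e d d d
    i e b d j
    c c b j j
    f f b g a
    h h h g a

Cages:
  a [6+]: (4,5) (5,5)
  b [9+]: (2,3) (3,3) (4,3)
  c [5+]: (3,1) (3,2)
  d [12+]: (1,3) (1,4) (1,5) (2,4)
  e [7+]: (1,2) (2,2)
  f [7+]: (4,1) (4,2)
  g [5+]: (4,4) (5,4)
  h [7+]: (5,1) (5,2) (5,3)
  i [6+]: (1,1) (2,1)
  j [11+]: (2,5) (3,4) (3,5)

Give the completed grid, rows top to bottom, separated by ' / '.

5 2 4 1 3 / 1 5 3 4 2 / 2 3 1 5 4 / 3 4 5 2 1 / 4 1 2 3 5

The only place for 3 in row 5 is (5,4).
Cage g needs two cells with sum 5, so (4,4) = 2.
The only place for 5 in row 5 is (5,5).
Cage a needs two cells with sum 6, which forces (4,5) = 1.
The only place for 5 in row 4 is (4,3).
The only place for 5 in row 3 is (3,4).
Cage d has sum 12; hence (1,4) = 1.
Cage d has sum 12, leaving (2,4) = 4.
4 is placed in row 2, so (2,5) = 2.
2 is placed in column 5; hence (3,5) = 4.
Cage i's pair has sum 6, which forces (1,1) = 5.
Cage d has sum 12, leaving (1,3) = 4.
Column 5 already has 4, which forces (1,5) = 3.
Cage i needs two cells with sum 6, so (2,1) = 1.
Row 2 now contains 1, leaving (2,3) = 3.
Column 3 now contains 3, leaving (3,3) = 1.
Column 3 now contains 1; hence (5,3) = 2.
4 is placed in row 1, which forces (1,2) = 2.
3 is placed in row 2, which forces (2,2) = 5.
2 is placed in column 2, leaving (3,2) = 3.
Column 2 now contains 3, so (4,2) = 4.
Row 5 already has 2; hence (5,1) = 4.
Cage h has sum 7, which forces (5,2) = 1.
Row 3 already has 3, which forces (3,1) = 2.
Row 4 now contains 4, leaving (4,1) = 3.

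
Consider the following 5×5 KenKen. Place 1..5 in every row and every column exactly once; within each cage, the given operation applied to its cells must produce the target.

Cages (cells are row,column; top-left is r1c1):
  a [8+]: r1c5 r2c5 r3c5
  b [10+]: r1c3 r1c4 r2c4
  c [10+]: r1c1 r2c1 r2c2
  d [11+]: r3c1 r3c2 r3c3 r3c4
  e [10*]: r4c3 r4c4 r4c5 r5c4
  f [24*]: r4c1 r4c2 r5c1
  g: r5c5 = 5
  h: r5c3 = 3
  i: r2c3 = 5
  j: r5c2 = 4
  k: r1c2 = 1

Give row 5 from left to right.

Cage k is a single given cell, so r1c2 = 1.
I is a freebie, so r2c3 = 5.
Cage j is given, which forces r5c2 = 4.
Cage h is given, which forces r5c3 = 3.
Cage e needs product 10, which forces r5c4 = 1.
G is a freebie, so r5c5 = 5.
The 3 cells of cage f must have product 24, which forces r4c1 = 4.
The 3 cells of cage f must have product 24; hence r4c2 = 3.
The 4 cells of cage e must have product 10, which forces r4c4 = 5.
Row 5 now contains 3; hence r5c1 = 2.
Cage c has sum 10, leaving r1c1 = 5.
Cage b needs sum 10; hence r1c3 = 4.
Column 4 now contains 5, so r1c4 = 2.
Row 1 now contains 4; hence r1c5 = 3.
Column 1 already has 2; hence r2c1 = 3.
3 is placed in column 2, which forces r2c2 = 2.
The 3 cells of cage b must have sum 10, so r2c4 = 4.
Row 2 already has 4; hence r2c5 = 1.
Column 1 now contains 3; hence r3c1 = 1.
Column 2 now contains 2; hence r3c2 = 5.
Row 3 already has 1, which forces r3c3 = 2.
Column 4 already has 2; hence r3c4 = 3.
Column 5 now contains 1, leaving r3c5 = 4.
2 is placed in column 3; hence r4c3 = 1.
Column 5 now contains 1, leaving r4c5 = 2.
Filled in: 5 1 4 2 3 / 3 2 5 4 1 / 1 5 2 3 4 / 4 3 1 5 2 / 2 4 3 1 5.

2 4 3 1 5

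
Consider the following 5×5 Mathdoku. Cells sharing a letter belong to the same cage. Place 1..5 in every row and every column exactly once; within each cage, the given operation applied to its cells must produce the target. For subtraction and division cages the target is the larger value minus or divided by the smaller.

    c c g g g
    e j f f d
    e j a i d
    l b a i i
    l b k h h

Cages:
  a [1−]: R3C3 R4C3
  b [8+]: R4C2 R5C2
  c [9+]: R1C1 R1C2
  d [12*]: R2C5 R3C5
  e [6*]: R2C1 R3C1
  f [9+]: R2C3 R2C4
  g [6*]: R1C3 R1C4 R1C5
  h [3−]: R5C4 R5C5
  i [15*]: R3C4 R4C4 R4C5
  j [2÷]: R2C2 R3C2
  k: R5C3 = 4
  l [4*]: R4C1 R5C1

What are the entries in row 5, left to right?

K is a freebie; hence R5C3 = 4.
Column 3 now contains 4, leaving R2C3 = 5.
Cage f's pair has sum 9; hence R2C4 = 4.
4 is placed in row 2, leaving R2C5 = 3.
Column 5 already has 3, which forces R3C5 = 4.
The two cells of cage l must have product 4, so R4C1 = 4.
Row 5 now contains 4, leaving R5C1 = 1.
Column 1 now contains 4; hence R1C1 = 5.
Cage c's pair has sum 9, which forces R1C2 = 4.
Row 2 already has 3, leaving R2C1 = 2.
Row 2 now contains 2, so R2C2 = 1.
Cage e needs two cells with product 6, leaving R3C1 = 3.
Column 2 now contains 1, leaving R3C2 = 2.
Row 3 already has 2, leaving R3C3 = 1.
Row 3 already has 1, so R3C4 = 5.
Column 4 now contains 5; hence R5C4 = 2.
Row 5 now contains 2, which forces R5C5 = 5.
Cage b's pair has sum 8, leaving R4C2 = 5.
Cage a's pair has difference 1, leaving R4C3 = 2.
Cage i has product 15, leaving R4C4 = 3.
Column 5 now contains 5, leaving R4C5 = 1.
Row 5 already has 5, so R5C2 = 3.
2 is placed in column 3, leaving R1C3 = 3.
3 is placed in column 4, leaving R1C4 = 1.
Column 5 now contains 1, leaving R1C5 = 2.
Filled in: 5 4 3 1 2 / 2 1 5 4 3 / 3 2 1 5 4 / 4 5 2 3 1 / 1 3 4 2 5.

1 3 4 2 5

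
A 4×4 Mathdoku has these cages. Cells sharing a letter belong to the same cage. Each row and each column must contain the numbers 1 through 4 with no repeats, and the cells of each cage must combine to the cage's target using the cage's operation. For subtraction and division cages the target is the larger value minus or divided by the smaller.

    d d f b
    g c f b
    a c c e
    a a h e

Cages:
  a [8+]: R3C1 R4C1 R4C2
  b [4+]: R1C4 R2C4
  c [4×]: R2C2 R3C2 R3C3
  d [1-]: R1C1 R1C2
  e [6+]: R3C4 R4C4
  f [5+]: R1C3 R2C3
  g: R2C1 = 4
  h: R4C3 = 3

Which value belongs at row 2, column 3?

1

G is a freebie, leaving R2C1 = 4.
Cage h is given, leaving R4C3 = 3.
The two cells of cage f must have sum 5, so R1C3 = 4.
The two cells of cage f must have sum 5, leaving R2C3 = 1.
Row 2 now contains 1, which forces R2C4 = 3.
Cage a has sum 8, leaving R3C1 = 3.
Column 3 already has 1; hence R3C3 = 2.
Row 3 already has 2, so R3C4 = 4.
Cage a has sum 8, leaving R4C1 = 1.
Cage a has sum 8, leaving R4C2 = 4.
Column 4 now contains 4, leaving R4C4 = 2.
Column 1 now contains 1, so R1C1 = 2.
3 is placed in column 4, which forces R1C4 = 1.
Row 2 now contains 1, which forces R2C2 = 2.
4 is placed in row 3, which forces R3C2 = 1.
1 is placed in row 1, so R1C2 = 3.
Completed grid: 2 3 4 1 / 4 2 1 3 / 3 1 2 4 / 1 4 3 2.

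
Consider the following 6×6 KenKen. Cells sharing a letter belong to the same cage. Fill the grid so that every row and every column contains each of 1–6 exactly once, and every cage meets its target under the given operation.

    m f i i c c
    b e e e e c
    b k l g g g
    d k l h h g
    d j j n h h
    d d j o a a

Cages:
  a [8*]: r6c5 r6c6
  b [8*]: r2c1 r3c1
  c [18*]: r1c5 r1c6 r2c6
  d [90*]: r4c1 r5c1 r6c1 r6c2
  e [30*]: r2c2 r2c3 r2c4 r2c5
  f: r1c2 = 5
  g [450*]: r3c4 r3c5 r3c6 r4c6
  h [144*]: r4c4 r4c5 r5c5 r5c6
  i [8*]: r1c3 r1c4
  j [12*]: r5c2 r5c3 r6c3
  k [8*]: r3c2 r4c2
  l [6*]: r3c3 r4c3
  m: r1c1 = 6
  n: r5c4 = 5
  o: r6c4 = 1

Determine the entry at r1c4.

4

M is a freebie; hence r1c1 = 6.
F is a freebie, which forces r1c2 = 5.
Cage g has product 450, so r4c6 = 5.
N is a freebie, so r5c4 = 5.
Cage o is given; hence r6c4 = 1.
Cage g has product 450, so r3c5 = 5.
Cage d needs product 90, which forces r6c1 = 5.
The 4 cells of cage e must have product 30, leaving r2c3 = 5.
The only place for 4 in row 2 is r2c1.
Column 1 already has 4; hence r3c1 = 2.
2 is placed in row 3; hence r3c2 = 4.
Column 2 already has 4, which forces r4c2 = 2.
Cage d has product 90, so r6c2 = 6.
The only place for 6 in row 2 is r2c6.
Cage g has product 450, leaving r3c4 = 6.
6 is placed in column 6, so r3c6 = 3.
Cage c has product 18; hence r1c5 = 3.
3 is placed in column 6; hence r1c6 = 1.
Row 3 already has 6, which forces r3c3 = 1.
Cage l's pair has product 6, leaving r4c3 = 6.
Row 4 already has 6, so r4c5 = 4.
Column 5 now contains 4, so r6c5 = 2.
Row 6 already has 2, leaving r6c6 = 4.
Cage e needs product 30, so r2c2 = 3.
Cage e has product 30, which forces r2c4 = 2.
Column 5 now contains 2, leaving r2c5 = 1.
4 is placed in row 4, which forces r4c4 = 3.
The 3 cells of cage j must have product 12, which forces r5c2 = 1.
The 3 cells of cage j must have product 12, which forces r5c3 = 4.
Column 5 now contains 2, leaving r5c5 = 6.
Column 6 already has 4; hence r5c6 = 2.
4 is placed in row 6, leaving r6c3 = 3.
Column 3 now contains 4; hence r1c3 = 2.
Column 4 already has 2, leaving r1c4 = 4.
Row 4 already has 3; hence r4c1 = 1.
1 is placed in row 5; hence r5c1 = 3.
Filled in: 6 5 2 4 3 1 / 4 3 5 2 1 6 / 2 4 1 6 5 3 / 1 2 6 3 4 5 / 3 1 4 5 6 2 / 5 6 3 1 2 4.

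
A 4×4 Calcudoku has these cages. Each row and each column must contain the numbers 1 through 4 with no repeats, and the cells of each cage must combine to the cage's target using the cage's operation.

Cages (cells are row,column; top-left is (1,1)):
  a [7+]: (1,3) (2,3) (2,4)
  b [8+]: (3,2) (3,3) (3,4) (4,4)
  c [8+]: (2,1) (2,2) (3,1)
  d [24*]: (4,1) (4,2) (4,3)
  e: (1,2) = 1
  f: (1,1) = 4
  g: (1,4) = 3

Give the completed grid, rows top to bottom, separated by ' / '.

F is a freebie, leaving (1,1) = 4.
E is a freebie, leaving (1,2) = 1.
Cage g is given; hence (1,4) = 3.
Row 1 now contains 3, leaving (1,3) = 2.
The only place for 1 in row 4 is (4,4).
Cage b has sum 8, so (3,3) = 1.
Column 3 already has 1, leaving (2,3) = 3.
Cage a has sum 7, leaving (2,4) = 2.
1 is placed in row 3; hence (3,1) = 3.
2 is placed in column 4, so (3,4) = 4.
Column 1 now contains 3, leaving (4,1) = 2.
Column 3 already has 3, so (4,3) = 4.
Row 2 already has 2, leaving (2,1) = 1.
Row 2 already has 3; hence (2,2) = 4.
4 is placed in row 3, leaving (3,2) = 2.
Row 4 already has 4; hence (4,2) = 3.

4 1 2 3 / 1 4 3 2 / 3 2 1 4 / 2 3 4 1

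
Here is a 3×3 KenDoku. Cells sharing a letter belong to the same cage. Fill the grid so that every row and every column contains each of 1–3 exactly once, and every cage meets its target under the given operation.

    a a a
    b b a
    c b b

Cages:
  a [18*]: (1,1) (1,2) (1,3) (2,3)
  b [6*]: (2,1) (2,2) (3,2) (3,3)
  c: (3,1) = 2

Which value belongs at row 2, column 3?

Cage a needs product 18, which forces (2,3) = 3.
C is a freebie, which forces (3,1) = 2.
Row 3 now contains 2, so (3,3) = 1.
Column 3 now contains 1, leaving (1,3) = 2.
Column 1 now contains 2, so (2,1) = 1.
Cage b has product 6, leaving (2,2) = 2.
Row 3 now contains 1, leaving (3,2) = 3.
Column 1 now contains 1, which forces (1,1) = 3.
Column 2 now contains 3, leaving (1,2) = 1.
Completed grid: 3 1 2 / 1 2 3 / 2 3 1.

3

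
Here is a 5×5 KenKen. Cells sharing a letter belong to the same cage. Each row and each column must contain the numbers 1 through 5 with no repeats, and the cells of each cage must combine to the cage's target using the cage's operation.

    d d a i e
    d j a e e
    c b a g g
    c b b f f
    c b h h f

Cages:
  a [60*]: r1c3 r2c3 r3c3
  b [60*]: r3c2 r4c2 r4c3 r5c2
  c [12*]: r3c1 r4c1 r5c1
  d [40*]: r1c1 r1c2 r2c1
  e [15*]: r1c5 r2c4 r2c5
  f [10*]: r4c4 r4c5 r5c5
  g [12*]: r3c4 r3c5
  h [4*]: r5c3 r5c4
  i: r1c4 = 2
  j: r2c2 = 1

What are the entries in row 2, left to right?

2 1 4 5 3

Cage i is given; hence r1c4 = 2.
Cage j is given, leaving r2c2 = 1.
Cage e has product 15, so r1c5 = 1.
Cage d has product 40, so r2c1 = 2.
Cage f needs product 10, which forces r4c4 = 1.
Column 4 already has 1, which forces r5c4 = 4.
Column 4 already has 4, leaving r3c4 = 3.
Cage g needs two cells with product 12; hence r3c5 = 4.
Row 4 now contains 1, so r4c3 = 2.
Row 4 now contains 2; hence r4c5 = 5.
Row 5 already has 4, which forces r5c3 = 1.
Column 5 now contains 5, leaving r5c5 = 2.
3 is placed in column 4, leaving r2c4 = 5.
Column 5 now contains 5, leaving r2c5 = 3.
4 is placed in row 3, so r3c1 = 1.
Cage b needs product 60, so r3c2 = 2.
4 is placed in row 3, leaving r3c3 = 5.
The 3 cells of cage c must have product 12, leaving r4c1 = 4.
Row 4 already has 5; hence r4c2 = 3.
Row 5 now contains 1, leaving r5c1 = 3.
Cage b has product 60, so r5c2 = 5.
4 is placed in column 1; hence r1c1 = 5.
5 is placed in column 2; hence r1c2 = 4.
Cage a has product 60; hence r1c3 = 3.
Row 2 already has 3, so r2c3 = 4.
Filled in: 5 4 3 2 1 / 2 1 4 5 3 / 1 2 5 3 4 / 4 3 2 1 5 / 3 5 1 4 2.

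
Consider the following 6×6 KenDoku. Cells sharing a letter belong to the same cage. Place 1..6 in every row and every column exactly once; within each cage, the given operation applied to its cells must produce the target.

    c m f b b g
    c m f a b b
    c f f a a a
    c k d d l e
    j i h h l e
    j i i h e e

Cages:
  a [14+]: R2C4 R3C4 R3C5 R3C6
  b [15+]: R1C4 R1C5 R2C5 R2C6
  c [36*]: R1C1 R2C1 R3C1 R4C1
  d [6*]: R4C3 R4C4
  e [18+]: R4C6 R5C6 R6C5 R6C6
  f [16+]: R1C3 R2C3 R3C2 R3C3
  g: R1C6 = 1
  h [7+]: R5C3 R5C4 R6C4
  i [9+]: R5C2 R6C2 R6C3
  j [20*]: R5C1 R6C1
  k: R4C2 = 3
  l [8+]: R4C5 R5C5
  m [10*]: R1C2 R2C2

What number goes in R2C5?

Cage g is given, which forces R1C6 = 1.
K is a freebie, so R4C2 = 3.
In row 4, 4 can only go at R4C6, so R4C6 = 4.
Row 4 needs a 5, and only R4C5 is open for it.
The two cells of cage l must have sum 8, so R5C5 = 3.
3 is placed in column 5, so R6C5 = 6.
Row 4 needs a 2, and only R4C1 is open for it.
Cage i has sum 9, so R6C2 = 1.
The only place for 3 in row 6 is R6C6.
Cage e needs sum 18, which forces R5C6 = 5.
Column 6 now contains 5; hence R2C6 = 6.
Column 6 already has 6, so R3C6 = 2.
Row 5 now contains 5, so R5C1 = 4.
Row 5 already has 4, leaving R5C2 = 6.
Cage j's pair has product 20, which forces R6C1 = 5.
6 is placed in column 2, which forces R3C2 = 4.
Row 3 now contains 4; hence R3C5 = 1.
Cage i has sum 9, leaving R6C3 = 2.
Cage h needs sum 7, which forces R6C4 = 4.
The 4 cells of cage b must have sum 15, which forces R1C4 = 3.
The 4 cells of cage c must have product 36, so R2C1 = 1.
Cage a has sum 14, which forces R2C4 = 5.
The 4 cells of cage a must have sum 14, which forces R3C4 = 6.
6 is placed in column 4; hence R4C4 = 1.
2 is placed in column 3, leaving R5C3 = 1.
The 3 cells of cage h must have sum 7, which forces R5C4 = 2.
Row 1 now contains 3, so R1C1 = 6.
Cage m needs two cells with product 10, so R1C2 = 5.
Row 1 already has 5; hence R1C3 = 4.
Row 1 now contains 4, so R1C5 = 2.
Row 2 now contains 5; hence R2C2 = 2.
4 is placed in column 3, leaving R2C3 = 3.
2 is placed in column 5, which forces R2C5 = 4.
Row 3 already has 6; hence R3C1 = 3.
Column 3 already has 3, so R3C3 = 5.
1 is placed in row 4; hence R4C3 = 6.
The full grid is 6 5 4 3 2 1 / 1 2 3 5 4 6 / 3 4 5 6 1 2 / 2 3 6 1 5 4 / 4 6 1 2 3 5 / 5 1 2 4 6 3.

4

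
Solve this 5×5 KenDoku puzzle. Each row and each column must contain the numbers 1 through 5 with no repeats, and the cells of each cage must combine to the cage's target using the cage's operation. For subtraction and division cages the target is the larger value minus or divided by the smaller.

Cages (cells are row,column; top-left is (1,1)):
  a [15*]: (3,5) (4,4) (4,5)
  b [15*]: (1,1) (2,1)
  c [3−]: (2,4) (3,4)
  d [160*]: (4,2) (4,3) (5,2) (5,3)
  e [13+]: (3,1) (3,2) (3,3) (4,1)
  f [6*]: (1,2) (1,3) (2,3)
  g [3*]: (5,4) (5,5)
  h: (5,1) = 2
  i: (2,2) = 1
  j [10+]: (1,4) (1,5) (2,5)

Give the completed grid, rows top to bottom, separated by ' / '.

5 3 1 4 2 / 3 1 2 5 4 / 4 5 3 2 1 / 1 2 4 3 5 / 2 4 5 1 3

Cage i is given, which forces (2,2) = 1.
Cage h is a single given cell; hence (5,1) = 2.
Cage f needs product 6, leaving (1,3) = 1.
In column 1, 4 can only go at (3,1), so (3,1) = 4.
Cage e has sum 13; hence (4,1) = 1.
Cage a has product 15, which forces (3,5) = 1.
Column 5 now contains 1; hence (5,5) = 3.
The 3 cells of cage a must have product 15, so (4,4) = 3.
Column 5 already has 3; hence (4,5) = 5.
3 is placed in row 5, which forces (5,4) = 1.
Column 4 already has 3; hence (1,4) = 4.
5 is placed in column 5, leaving (1,5) = 2.
Cage j has sum 10, which forces (2,5) = 4.
Row 1 already has 2, leaving (1,2) = 3.
Cage f needs product 6, so (2,3) = 2.
2 is placed in row 2, so (2,4) = 5.
Column 2 already has 3, leaving (3,2) = 5.
5 is placed in row 3, leaving (3,3) = 3.
5 is placed in column 4, leaving (3,4) = 2.
Column 3 already has 2, which forces (4,3) = 4.
Column 2 now contains 5, which forces (5,2) = 4.
Column 3 now contains 4, so (5,3) = 5.
Row 1 now contains 3, so (1,1) = 5.
Row 2 already has 5; hence (2,1) = 3.
4 is placed in row 4, leaving (4,2) = 2.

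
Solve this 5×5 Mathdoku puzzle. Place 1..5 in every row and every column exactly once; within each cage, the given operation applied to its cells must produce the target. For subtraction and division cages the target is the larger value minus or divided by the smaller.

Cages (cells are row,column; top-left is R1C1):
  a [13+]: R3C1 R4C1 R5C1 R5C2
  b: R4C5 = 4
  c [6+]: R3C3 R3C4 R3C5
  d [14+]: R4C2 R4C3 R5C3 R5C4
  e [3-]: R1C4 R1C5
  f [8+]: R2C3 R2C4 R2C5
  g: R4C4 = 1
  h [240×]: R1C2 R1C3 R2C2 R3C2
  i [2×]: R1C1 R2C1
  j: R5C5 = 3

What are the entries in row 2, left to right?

2 5 3 4 1

Cage h needs product 240, which forces R1C3 = 4.
Cage g is given; hence R4C4 = 1.
Cage b is a single given cell, so R4C5 = 4.
Cage j is given; hence R5C5 = 3.
Row 1 needs a 1, and only R1C1 is open for it.
Column 1 now contains 1, so R2C1 = 2.
The 3 cells of cage f must have sum 8, so R2C3 = 3.
The 3 cells of cage f must have sum 8, so R2C4 = 4.
The 3 cells of cage f must have sum 8, so R2C5 = 1.
Column 5 now contains 1; hence R3C5 = 2.
Cage a has sum 13, leaving R5C2 = 1.
The 4 cells of cage h must have product 240; hence R1C2 = 3.
Cage e needs two cells with difference 3, so R1C4 = 2.
Column 5 now contains 2, so R1C5 = 5.
4 is placed in row 2; hence R2C2 = 5.
Cage h needs product 240, so R3C2 = 4.
2 is placed in row 3, so R3C3 = 1.
2 is placed in row 3; hence R3C4 = 3.
5 is placed in column 2, leaving R4C2 = 2.
Row 4 already has 2, so R4C3 = 5.
5 is placed in column 3, leaving R5C3 = 2.
Column 4 now contains 2, which forces R5C4 = 5.
Row 3 now contains 3; hence R3C1 = 5.
5 is placed in row 4; hence R4C1 = 3.
Row 5 now contains 5; hence R5C1 = 4.
The full grid is 1 3 4 2 5 / 2 5 3 4 1 / 5 4 1 3 2 / 3 2 5 1 4 / 4 1 2 5 3.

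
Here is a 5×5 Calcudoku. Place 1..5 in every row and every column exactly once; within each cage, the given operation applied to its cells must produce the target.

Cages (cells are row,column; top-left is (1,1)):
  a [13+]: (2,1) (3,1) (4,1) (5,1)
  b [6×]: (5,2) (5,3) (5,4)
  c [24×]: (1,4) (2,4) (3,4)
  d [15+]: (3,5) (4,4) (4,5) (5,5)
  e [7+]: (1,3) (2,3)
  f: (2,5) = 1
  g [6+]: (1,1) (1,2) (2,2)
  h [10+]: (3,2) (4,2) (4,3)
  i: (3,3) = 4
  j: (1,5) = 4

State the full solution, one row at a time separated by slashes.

Cage j is given, so (1,5) = 4.
Cage f is given, leaving (2,5) = 1.
Cage i is a single given cell; hence (3,3) = 4.
Cage c has product 24, which forces (2,4) = 4.
The 4 cells of cage d must have sum 15, leaving (4,4) = 5.
The only place for 5 in row 1 is (1,3).
Column 3 already has 5, which forces (2,3) = 2.
2 is placed in row 2, so (2,2) = 3.
3 is placed in column 2, leaving (3,2) = 5.
3 is placed in row 2, which forces (2,1) = 5.
Cage d has sum 15, which forces (5,5) = 5.
The only place for 3 in row 1 is (1,4).
3 is placed in column 4, so (3,4) = 2.
Row 3 now contains 2, so (3,5) = 3.
3 is placed in column 5, so (4,5) = 2.
Cage b has product 6, so (5,3) = 3.
Column 4 now contains 2, so (5,4) = 1.
3 is placed in row 3, which forces (3,1) = 1.
Cage a has sum 13; hence (4,1) = 3.
Row 4 now contains 2, leaving (4,2) = 4.
Column 3 now contains 3, so (4,3) = 1.
1 is placed in row 5, leaving (5,1) = 4.
1 is placed in row 5, so (5,2) = 2.
1 is placed in column 1, leaving (1,1) = 2.
2 is placed in column 2; hence (1,2) = 1.

2 1 5 3 4 / 5 3 2 4 1 / 1 5 4 2 3 / 3 4 1 5 2 / 4 2 3 1 5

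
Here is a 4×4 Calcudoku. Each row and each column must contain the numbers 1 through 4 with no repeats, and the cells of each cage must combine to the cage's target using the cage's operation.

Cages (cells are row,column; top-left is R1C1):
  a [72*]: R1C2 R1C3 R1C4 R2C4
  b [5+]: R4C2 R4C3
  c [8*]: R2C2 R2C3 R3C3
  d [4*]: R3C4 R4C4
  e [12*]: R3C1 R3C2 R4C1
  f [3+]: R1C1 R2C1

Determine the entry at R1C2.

3

Cage a has product 72, which forces R2C4 = 3.
In row 1, 1 can only go at R1C1, so R1C1 = 1.
Column 1 already has 1, so R2C1 = 2.
Cage e needs product 12, leaving R3C2 = 1.
Cage c has product 8; hence R3C3 = 2.
1 is placed in row 3, which forces R3C4 = 4.
Column 4 now contains 4, which forces R4C4 = 1.
Column 4 now contains 4, leaving R1C4 = 2.
Column 2 already has 1; hence R2C2 = 4.
The 3 cells of cage c must have product 8, which forces R2C3 = 1.
Row 3 already has 4; hence R3C1 = 3.
Cage e needs product 12, which forces R4C1 = 4.
Cage b's pair has sum 5, which forces R4C2 = 2.
Cage b needs two cells with sum 5, which forces R4C3 = 3.
4 is placed in column 2, which forces R1C2 = 3.
Column 3 now contains 3; hence R1C3 = 4.
Filled in: 1 3 4 2 / 2 4 1 3 / 3 1 2 4 / 4 2 3 1.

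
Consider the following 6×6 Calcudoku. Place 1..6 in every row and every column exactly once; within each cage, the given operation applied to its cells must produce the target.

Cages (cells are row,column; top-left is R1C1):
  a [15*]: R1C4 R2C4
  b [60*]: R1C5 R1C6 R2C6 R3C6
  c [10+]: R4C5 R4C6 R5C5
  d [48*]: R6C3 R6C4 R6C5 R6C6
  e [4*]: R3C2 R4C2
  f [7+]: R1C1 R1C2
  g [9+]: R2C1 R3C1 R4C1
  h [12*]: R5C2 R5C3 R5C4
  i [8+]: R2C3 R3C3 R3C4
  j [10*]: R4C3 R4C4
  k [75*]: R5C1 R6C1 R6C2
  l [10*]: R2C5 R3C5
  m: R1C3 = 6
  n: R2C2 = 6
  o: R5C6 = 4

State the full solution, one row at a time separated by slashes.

Cage m is a single given cell, which forces R1C3 = 6.
N is a freebie, leaving R2C2 = 6.
Cage k has product 75, which forces R5C1 = 5.
Cage o is given, leaving R5C6 = 4.
Cage k needs product 75, which forces R6C1 = 3.
Cage k has product 75; hence R6C2 = 5.
Cage f's pair has sum 7; hence R1C1 = 4.
Cage f needs two cells with sum 7; hence R1C2 = 3.
Row 1 already has 3, which forces R1C4 = 5.
5 is placed in column 4, so R2C4 = 3.
5 is placed in column 4; hence R4C4 = 2.
The 3 cells of cage h must have product 12; hence R5C4 = 6.
The 4 cells of cage b must have product 60, so R2C6 = 5.
The 4 cells of cage b must have product 60, leaving R3C6 = 6.
Row 4 already has 2, so R4C3 = 5.
Row 2 already has 5, leaving R2C5 = 2.
Cage i needs sum 8; hence R3C3 = 3.
Cage l's pair has product 10, so R3C5 = 5.
Cage g needs sum 9, which forces R4C1 = 6.
Row 4 already has 6, so R4C5 = 4.
Cage d needs product 48, so R6C5 = 6.
Column 5 already has 2, which forces R1C5 = 1.
Cage b has product 60, which forces R1C6 = 2.
2 is placed in row 2, which forces R2C1 = 1.
Row 2 now contains 1, which forces R2C3 = 4.
The 3 cells of cage g must have sum 9, leaving R3C1 = 2.
Cage e needs two cells with product 4; hence R3C2 = 4.
Row 3 already has 4, leaving R3C4 = 1.
4 is placed in row 4, leaving R4C2 = 1.
Cage c has sum 10; hence R4C6 = 3.
Column 2 already has 1; hence R5C2 = 2.
2 is placed in row 5, leaving R5C3 = 1.
Cage c has sum 10, which forces R5C5 = 3.
1 is placed in column 3; hence R6C3 = 2.
Column 4 now contains 1, so R6C4 = 4.
Column 6 already has 2, leaving R6C6 = 1.

4 3 6 5 1 2 / 1 6 4 3 2 5 / 2 4 3 1 5 6 / 6 1 5 2 4 3 / 5 2 1 6 3 4 / 3 5 2 4 6 1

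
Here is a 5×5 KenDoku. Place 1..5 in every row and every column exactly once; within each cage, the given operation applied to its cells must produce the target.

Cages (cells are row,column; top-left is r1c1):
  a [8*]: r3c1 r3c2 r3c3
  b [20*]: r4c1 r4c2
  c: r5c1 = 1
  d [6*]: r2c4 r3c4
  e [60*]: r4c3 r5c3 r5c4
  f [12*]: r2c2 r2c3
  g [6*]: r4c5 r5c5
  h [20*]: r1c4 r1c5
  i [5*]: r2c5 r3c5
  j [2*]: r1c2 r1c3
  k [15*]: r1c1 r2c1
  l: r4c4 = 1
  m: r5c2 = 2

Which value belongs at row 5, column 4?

4

Cage l is a single given cell; hence r4c4 = 1.
Cage c is a single given cell, so r5c1 = 1.
Cage m is a single given cell; hence r5c2 = 2.
Row 5 already has 2, which forces r5c5 = 3.
Column 2 now contains 2, leaving r1c2 = 1.
Cage j's pair has product 2, leaving r1c3 = 2.
Column 2 now contains 1, which forces r3c2 = 4.
Row 3 already has 4; hence r3c3 = 1.
1 is placed in row 3, so r3c5 = 5.
Column 2 already has 4; hence r4c2 = 5.
Cage e has product 60, which forces r4c3 = 3.
Column 5 already has 3, leaving r4c5 = 2.
Cage h needs two cells with product 20; hence r1c4 = 5.
Column 5 now contains 5, which forces r1c5 = 4.
Column 2 already has 4; hence r2c2 = 3.
Column 3 already has 3, so r2c3 = 4.
Row 2 already has 3; hence r2c4 = 2.
Column 5 now contains 5, leaving r2c5 = 1.
Row 3 already has 4, leaving r3c1 = 2.
Column 4 now contains 2, which forces r3c4 = 3.
5 is placed in row 4; hence r4c1 = 4.
Column 3 already has 4, leaving r5c3 = 5.
Column 4 already has 5, leaving r5c4 = 4.
5 is placed in row 1; hence r1c1 = 3.
Row 2 already has 3, leaving r2c1 = 5.
The full grid is 3 1 2 5 4 / 5 3 4 2 1 / 2 4 1 3 5 / 4 5 3 1 2 / 1 2 5 4 3.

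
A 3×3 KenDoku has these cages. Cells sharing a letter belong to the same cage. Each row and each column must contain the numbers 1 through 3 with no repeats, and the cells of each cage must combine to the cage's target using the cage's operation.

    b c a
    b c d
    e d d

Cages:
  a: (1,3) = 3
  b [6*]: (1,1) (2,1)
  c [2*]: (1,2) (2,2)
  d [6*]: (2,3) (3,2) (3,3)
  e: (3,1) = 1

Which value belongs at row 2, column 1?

Cage a is a single given cell, so (1,3) = 3.
Cage e is a single given cell, which forces (3,1) = 1.
1 is placed in row 3, so (3,3) = 2.
3 is placed in row 1, so (1,1) = 2.
Row 1 already has 2, so (1,2) = 1.
Cage b needs two cells with product 6, so (2,1) = 3.
Column 2 now contains 1, which forces (2,2) = 2.
Column 3 already has 2, leaving (2,3) = 1.
2 is placed in row 3; hence (3,2) = 3.
Filled in: 2 1 3 / 3 2 1 / 1 3 2.

3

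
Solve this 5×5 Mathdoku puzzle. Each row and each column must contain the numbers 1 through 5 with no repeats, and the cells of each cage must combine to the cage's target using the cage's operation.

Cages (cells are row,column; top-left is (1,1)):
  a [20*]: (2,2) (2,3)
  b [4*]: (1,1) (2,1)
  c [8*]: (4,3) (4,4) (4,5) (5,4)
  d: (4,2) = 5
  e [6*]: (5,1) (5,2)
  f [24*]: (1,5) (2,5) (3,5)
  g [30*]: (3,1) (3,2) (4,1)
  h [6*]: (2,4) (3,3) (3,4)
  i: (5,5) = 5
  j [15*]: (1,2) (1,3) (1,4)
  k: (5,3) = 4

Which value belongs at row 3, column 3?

Cage d is a single given cell, so (4,2) = 5.
K is a freebie, so (5,3) = 4.
Cage c needs product 8, which forces (5,4) = 1.
I is a freebie, so (5,5) = 5.
Column 2 already has 5, so (2,2) = 4.
Column 3 now contains 4, leaving (2,3) = 5.
The 3 cells of cage g must have product 30; hence (3,1) = 5.
Cage h needs product 6; hence (3,3) = 1.
Column 3 now contains 1, which forces (4,3) = 2.
Row 4 already has 2, which forces (4,4) = 4.
4 is placed in row 4, so (4,5) = 1.
Cage b needs two cells with product 4, leaving (1,1) = 4.
Cage j needs product 15, which forces (1,2) = 1.
Column 3 now contains 1, which forces (1,3) = 3.
The 3 cells of cage j must have product 15, which forces (1,4) = 5.
Row 1 already has 3, which forces (1,5) = 2.
Row 2 now contains 4, so (2,1) = 1.
Column 5 now contains 2; hence (2,5) = 3.
The 3 cells of cage g must have product 30, so (3,2) = 2.
2 is placed in row 3; hence (3,4) = 3.
Column 5 now contains 3; hence (3,5) = 4.
Row 4 already has 2, leaving (4,1) = 3.
Column 1 now contains 3, which forces (5,1) = 2.
2 is placed in column 2, which forces (5,2) = 3.
3 is placed in row 2, so (2,4) = 2.
Completed grid: 4 1 3 5 2 / 1 4 5 2 3 / 5 2 1 3 4 / 3 5 2 4 1 / 2 3 4 1 5.

1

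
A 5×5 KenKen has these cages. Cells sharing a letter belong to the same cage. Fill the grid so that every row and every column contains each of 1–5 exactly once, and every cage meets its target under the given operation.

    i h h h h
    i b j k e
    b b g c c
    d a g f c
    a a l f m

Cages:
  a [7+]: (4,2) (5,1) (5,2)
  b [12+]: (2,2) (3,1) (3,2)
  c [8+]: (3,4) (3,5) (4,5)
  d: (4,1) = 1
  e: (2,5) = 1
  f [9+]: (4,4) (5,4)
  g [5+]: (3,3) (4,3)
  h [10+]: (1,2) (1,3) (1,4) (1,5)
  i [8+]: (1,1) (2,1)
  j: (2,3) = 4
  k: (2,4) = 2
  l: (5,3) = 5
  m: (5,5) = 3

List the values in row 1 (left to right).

Cage j is given, so (2,3) = 4.
Cage k is given, leaving (2,4) = 2.
E is a freebie, which forces (2,5) = 1.
Cage d is given, which forces (4,1) = 1.
Cage l is given, which forces (5,3) = 5.
Row 5 now contains 5; hence (5,4) = 4.
Cage m is a single given cell, which forces (5,5) = 3.
Cage c needs sum 8, so (3,4) = 1.
Cage a needs sum 7; hence (4,2) = 4.
Column 4 already has 4; hence (4,4) = 5.
Row 4 now contains 5, so (4,5) = 2.
Row 5 already has 3; hence (5,1) = 2.
Cage a has sum 7, which forces (5,2) = 1.
Cage h has sum 10, which forces (1,2) = 2.
The 4 cells of cage h must have sum 10; hence (1,3) = 1.
Column 4 already has 1, so (1,4) = 3.
Column 5 now contains 2, leaving (1,5) = 4.
The two cells of cage g must have sum 5, leaving (3,3) = 2.
Column 5 now contains 2, which forces (3,5) = 5.
Row 4 already has 2, leaving (4,3) = 3.
Row 1 now contains 3, leaving (1,1) = 5.
Cage i needs two cells with sum 8; hence (2,1) = 3.
The 3 cells of cage b must have sum 12, leaving (2,2) = 5.
Row 3 now contains 5, so (3,1) = 4.
Row 3 now contains 5, which forces (3,2) = 3.
Filled in: 5 2 1 3 4 / 3 5 4 2 1 / 4 3 2 1 5 / 1 4 3 5 2 / 2 1 5 4 3.

5 2 1 3 4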